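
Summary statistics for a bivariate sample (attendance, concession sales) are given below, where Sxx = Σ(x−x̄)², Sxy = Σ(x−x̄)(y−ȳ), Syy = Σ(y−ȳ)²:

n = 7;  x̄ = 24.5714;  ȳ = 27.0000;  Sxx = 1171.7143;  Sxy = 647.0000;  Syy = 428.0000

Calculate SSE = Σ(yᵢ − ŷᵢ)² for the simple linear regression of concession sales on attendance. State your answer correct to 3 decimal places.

70.738

b = Sxy/Sxx = 647/1171.7143 = 0.552182
SSE = Syy − b·Sxy = 428 − 0.552182·647 = 70.737995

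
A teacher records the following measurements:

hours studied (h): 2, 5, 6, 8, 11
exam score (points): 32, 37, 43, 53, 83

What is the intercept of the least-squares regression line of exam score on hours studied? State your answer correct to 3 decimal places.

n = 5, Σx = 32, Σy = 248, Σxy = 1844, Σx² = 250
Sxx = Σx² − (Σx)²/n = 250 − 204.8 = 45.2
Sxy = Σxy − (Σx)(Σy)/n = 1844 − 1587.2 = 256.8
b = Sxy/Sxx = 256.8/45.2 = 5.681416
a = ȳ − b·x̄ = 49.6 − 5.681416·6.4 = 13.238938

13.239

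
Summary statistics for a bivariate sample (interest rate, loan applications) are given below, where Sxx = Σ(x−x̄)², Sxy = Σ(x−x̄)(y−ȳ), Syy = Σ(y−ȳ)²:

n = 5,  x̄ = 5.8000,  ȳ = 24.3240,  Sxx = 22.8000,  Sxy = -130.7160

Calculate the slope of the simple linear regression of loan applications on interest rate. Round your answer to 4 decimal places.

-5.7332

b = Sxy/Sxx = -130.716/22.8 = -5.733158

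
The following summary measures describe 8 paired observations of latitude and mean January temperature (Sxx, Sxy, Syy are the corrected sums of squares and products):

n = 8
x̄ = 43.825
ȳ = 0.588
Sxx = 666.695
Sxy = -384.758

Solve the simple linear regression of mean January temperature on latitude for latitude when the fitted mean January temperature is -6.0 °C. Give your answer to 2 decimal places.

b = Sxy/Sxx = -384.758/666.695 = -0.577112
a = ȳ − b·x̄ = 0.588 − (-0.577112)·43.825 = 25.879954
Set a + b·x = -6.0: x = (-6.0 − 25.879954) / (-0.577112) = 55.240452

55.24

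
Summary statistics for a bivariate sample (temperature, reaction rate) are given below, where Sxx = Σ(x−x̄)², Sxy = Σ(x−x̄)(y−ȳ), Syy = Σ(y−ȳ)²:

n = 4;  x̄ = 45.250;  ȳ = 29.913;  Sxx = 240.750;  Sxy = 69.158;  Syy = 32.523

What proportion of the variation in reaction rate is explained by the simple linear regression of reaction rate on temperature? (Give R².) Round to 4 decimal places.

R² = Sxy²/(Sxx·Syy) = (69.158)²/(240.75·32.523) = 0.610841

0.6108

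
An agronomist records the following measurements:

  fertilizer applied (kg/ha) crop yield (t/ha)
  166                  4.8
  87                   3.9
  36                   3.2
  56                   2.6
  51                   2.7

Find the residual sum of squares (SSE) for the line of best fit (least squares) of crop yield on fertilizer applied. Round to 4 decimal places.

0.6199

n = 5, Σx = 396, Σy = 17.2, Σxy = 1534.6, Σx² = 42158, Σy² = 62.54
Sxx = Σx² − (Σx)²/n = 42158 − 31363.2 = 10794.8
Sxy = Σxy − (Σx)(Σy)/n = 1534.6 − 1362.24 = 172.36
Syy = Σy² − (Σy)²/n = 62.54 − 59.168 = 3.372
b = Sxy/Sxx = 172.36/10794.8 = 0.015967
SSE = Syy − b·Sxy = 3.372 − 0.015967·172.36 = 0.619937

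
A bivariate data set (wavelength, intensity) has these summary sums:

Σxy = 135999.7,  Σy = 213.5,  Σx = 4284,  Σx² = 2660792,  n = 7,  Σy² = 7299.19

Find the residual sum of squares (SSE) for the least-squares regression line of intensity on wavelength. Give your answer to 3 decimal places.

Sxx = Σx² − (Σx)²/n = 2660792 − 2621808 = 38984
Sxy = Σxy − (Σx)(Σy)/n = 135999.7 − 130662 = 5337.7
Syy = Σy² − (Σy)²/n = 7299.19 − 6511.75 = 787.44
b = Sxy/Sxx = 5337.7/38984 = 0.136920
SSE = Syy − b·Sxy = 787.44 − 0.136920·5337.7 = 56.600648

56.601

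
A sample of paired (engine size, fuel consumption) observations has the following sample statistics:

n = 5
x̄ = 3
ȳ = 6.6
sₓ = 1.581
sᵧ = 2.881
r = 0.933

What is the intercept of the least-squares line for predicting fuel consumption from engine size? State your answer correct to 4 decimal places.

b = r · sᵧ/sₓ = 0.933 · 2.881/1.581 = 1.700173
a = ȳ − b·x̄ = 6.6 − 1.700173·3 = 1.499482

1.4995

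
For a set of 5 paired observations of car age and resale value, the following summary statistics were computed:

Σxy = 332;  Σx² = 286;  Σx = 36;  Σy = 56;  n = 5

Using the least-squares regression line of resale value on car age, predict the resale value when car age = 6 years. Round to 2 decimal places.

14.39

Sxx = Σx² − (Σx)²/n = 286 − 259.2 = 26.8
Sxy = Σxy − (Σx)(Σy)/n = 332 − 403.2 = -71.2
b = Sxy/Sxx = -71.2/26.8 = -2.656716
a = ȳ − b·x̄ = 11.2 − (-2.656716)·7.2 = 30.328358
ŷ(6) = a + b·6 = 30.328358 + (-2.656716)·6 = 14.388060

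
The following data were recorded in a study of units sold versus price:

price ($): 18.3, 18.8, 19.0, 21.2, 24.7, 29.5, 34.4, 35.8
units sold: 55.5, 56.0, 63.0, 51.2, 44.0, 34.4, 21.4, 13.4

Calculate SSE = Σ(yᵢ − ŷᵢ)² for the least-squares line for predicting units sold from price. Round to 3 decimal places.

67.170

n = 8, Σx = 201.7, Σy = 338.9, Σxy = 7668.37, Σx² = 5444.11, Σy² = 16563.57
Sxx = Σx² − (Σx)²/n = 5444.11 − 5085.36125 = 358.74875
Sxy = Σxy − (Σx)(Σy)/n = 7668.37 − 8544.51625 = -876.14625
Syy = Σy² − (Σy)²/n = 16563.57 − 14356.65125 = 2206.91875
b = Sxy/Sxx = -876.14625/358.74875 = -2.442228
SSE = Syy − b·Sxy = 2206.91875 − (-2.442228)·(-876.14625) = 67.169827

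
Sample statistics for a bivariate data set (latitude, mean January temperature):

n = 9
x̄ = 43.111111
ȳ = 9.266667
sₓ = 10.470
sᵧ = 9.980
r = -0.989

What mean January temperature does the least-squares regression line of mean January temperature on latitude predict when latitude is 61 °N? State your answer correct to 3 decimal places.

b = r · sᵧ/sₓ = -0.989 · 9.98/10.47 = -0.942714
a = ȳ − b·x̄ = 9.266667 − (-0.942714)·43.111111 = 49.908133
ŷ(61) = a + b·61 = 49.908133 + (-0.942714)·61 = -7.597447

-7.597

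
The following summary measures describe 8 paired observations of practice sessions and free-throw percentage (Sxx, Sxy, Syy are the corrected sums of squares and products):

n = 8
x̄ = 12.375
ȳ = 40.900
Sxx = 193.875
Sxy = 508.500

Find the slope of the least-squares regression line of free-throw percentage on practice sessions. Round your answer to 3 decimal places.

2.623

b = Sxy/Sxx = 508.5/193.875 = 2.622824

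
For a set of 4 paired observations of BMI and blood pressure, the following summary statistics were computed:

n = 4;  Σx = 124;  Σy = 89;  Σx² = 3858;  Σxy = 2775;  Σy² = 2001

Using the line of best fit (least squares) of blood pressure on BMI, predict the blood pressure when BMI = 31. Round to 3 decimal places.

Sxx = Σx² − (Σx)²/n = 3858 − 3844 = 14
Sxy = Σxy − (Σx)(Σy)/n = 2775 − 2759 = 16
b = Sxy/Sxx = 16/14 = 1.142857
a = ȳ − b·x̄ = 22.25 − 1.142857·31 = -13.178571
ŷ(31) = a + b·31 = -13.178571 + 1.142857·31 = 22.25

22.250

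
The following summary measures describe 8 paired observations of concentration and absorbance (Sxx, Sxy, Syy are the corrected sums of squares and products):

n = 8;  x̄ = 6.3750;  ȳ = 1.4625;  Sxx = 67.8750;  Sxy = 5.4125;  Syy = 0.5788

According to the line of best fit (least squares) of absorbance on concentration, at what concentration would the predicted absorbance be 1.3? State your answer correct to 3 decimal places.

b = Sxy/Sxx = 5.4125/67.875 = 0.079742
a = ȳ − b·x̄ = 1.4625 − 0.079742·6.375 = 0.954144
Set a + b·x = 1.3: x = (1.3 − 0.954144) / 0.079742 = 4.337182

4.337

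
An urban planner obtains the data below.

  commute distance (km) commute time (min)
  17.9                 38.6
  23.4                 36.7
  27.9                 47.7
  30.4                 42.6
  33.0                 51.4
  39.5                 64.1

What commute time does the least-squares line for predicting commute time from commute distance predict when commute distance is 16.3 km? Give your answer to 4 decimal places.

n = 6, Σx = 172.1, Σy = 281.1, Σxy = 8403.74, Σx² = 5219.79
Sxx = Σx² − (Σx)²/n = 5219.79 − 4936.401667 = 283.388333
Sxy = Σxy − (Σx)(Σy)/n = 8403.74 − 8062.885 = 340.855
b = Sxy/Sxx = 340.855/283.388333 = 1.202784
a = ȳ − b·x̄ = 46.85 − 1.202784·28.683333 = 12.350141
ŷ(16.3) = a + b·16.3 = 12.350141 + 1.202784·16.3 = 31.955523

31.9555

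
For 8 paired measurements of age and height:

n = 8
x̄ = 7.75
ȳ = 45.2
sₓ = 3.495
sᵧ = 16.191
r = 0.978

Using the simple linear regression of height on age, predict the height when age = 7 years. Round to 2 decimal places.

41.80

b = r · sᵧ/sₓ = 0.978 · 16.191/3.495 = 4.530700
a = ȳ − b·x̄ = 45.2 − 4.530700·7.75 = 10.087072
ŷ(7) = a + b·7 = 10.087072 + 4.530700·7 = 41.801975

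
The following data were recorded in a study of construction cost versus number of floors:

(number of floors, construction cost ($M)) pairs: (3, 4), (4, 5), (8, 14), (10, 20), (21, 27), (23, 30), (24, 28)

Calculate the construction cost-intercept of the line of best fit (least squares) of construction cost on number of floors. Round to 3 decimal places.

n = 7, Σx = 93, Σy = 128, Σxy = 2273, Σx² = 1735
Sxx = Σx² − (Σx)²/n = 1735 − 1235.571429 = 499.428571
Sxy = Σxy − (Σx)(Σy)/n = 2273 − 1700.571429 = 572.428571
b = Sxy/Sxx = 572.428571/499.428571 = 1.146167
a = ȳ − b·x̄ = 18.285714 − 1.146167·13.285714 = 3.058066

3.058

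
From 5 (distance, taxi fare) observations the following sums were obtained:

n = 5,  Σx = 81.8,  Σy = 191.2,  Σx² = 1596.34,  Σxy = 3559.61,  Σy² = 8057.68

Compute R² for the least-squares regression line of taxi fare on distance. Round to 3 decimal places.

Sxx = Σx² − (Σx)²/n = 1596.34 − 1338.248 = 258.092
Sxy = Σxy − (Σx)(Σy)/n = 3559.61 − 3128.032 = 431.578
Syy = Σy² − (Σy)²/n = 8057.68 − 7311.488 = 746.192
R² = Sxy²/(Sxx·Syy) = (431.578)²/(258.092·746.192) = 0.967149

0.967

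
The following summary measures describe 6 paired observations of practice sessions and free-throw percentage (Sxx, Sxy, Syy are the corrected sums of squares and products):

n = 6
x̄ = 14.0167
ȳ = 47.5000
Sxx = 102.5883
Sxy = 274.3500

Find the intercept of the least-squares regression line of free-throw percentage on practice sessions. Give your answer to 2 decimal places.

b = Sxy/Sxx = 274.35/102.5883 = 2.674282
a = ȳ − b·x̄ = 47.5 − 2.674282·14.0167 = 10.015398

10.02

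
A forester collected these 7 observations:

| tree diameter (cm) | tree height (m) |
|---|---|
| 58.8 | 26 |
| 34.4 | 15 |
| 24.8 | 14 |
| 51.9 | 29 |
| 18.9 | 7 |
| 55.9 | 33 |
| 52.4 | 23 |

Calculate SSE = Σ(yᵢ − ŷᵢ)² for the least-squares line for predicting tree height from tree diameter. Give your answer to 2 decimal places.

n = 7, Σx = 297.1, Σy = 147, Σxy = 7079.3, Σx² = 14177.23, Σy² = 3605
Sxx = Σx² − (Σx)²/n = 14177.23 − 12609.772857 = 1567.457143
Sxy = Σxy − (Σx)(Σy)/n = 7079.3 − 6239.1 = 840.2
Syy = Σy² − (Σy)²/n = 3605 − 3087 = 518
b = Sxy/Sxx = 840.2/1567.457143 = 0.536027
SSE = Syy − b·Sxy = 518 − 0.536027·840.2 = 67.629766

67.63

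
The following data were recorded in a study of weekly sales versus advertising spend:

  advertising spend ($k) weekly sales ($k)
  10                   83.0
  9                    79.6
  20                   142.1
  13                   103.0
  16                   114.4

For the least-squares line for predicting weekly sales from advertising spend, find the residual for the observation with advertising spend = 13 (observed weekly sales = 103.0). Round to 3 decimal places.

1.959

n = 5, Σx = 68, Σy = 522.1, Σxy = 7557.8, Σx² = 1006
Sxx = Σx² − (Σx)²/n = 1006 − 924.8 = 81.2
Sxy = Σxy − (Σx)(Σy)/n = 7557.8 − 7100.56 = 457.24
b = Sxy/Sxx = 457.24/81.2 = 5.631034
a = ȳ − b·x̄ = 104.42 − 5.631034·13.6 = 27.837931
ŷ(13) = 27.837931 + 5.631034·13 = 101.041379
residual = y − ŷ = 103.0 − 101.041379 = 1.958621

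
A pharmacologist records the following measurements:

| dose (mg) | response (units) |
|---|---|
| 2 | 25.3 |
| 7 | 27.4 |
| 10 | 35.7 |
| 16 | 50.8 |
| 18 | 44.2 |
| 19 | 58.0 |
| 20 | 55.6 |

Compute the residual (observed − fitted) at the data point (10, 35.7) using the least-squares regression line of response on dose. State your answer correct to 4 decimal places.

-1.0093

n = 7, Σx = 92, Σy = 297, Σxy = 4421.8, Σx² = 1494
Sxx = Σx² − (Σx)²/n = 1494 − 1209.142857 = 284.857143
Sxy = Σxy − (Σx)(Σy)/n = 4421.8 − 3903.428571 = 518.371429
b = Sxy/Sxx = 518.371429/284.857143 = 1.819759
a = ȳ − b·x̄ = 42.428571 − 1.819759·13.142857 = 18.511735
ŷ(10) = 18.511735 + 1.819759·10 = 36.709328
residual = y − ŷ = 35.7 − 36.709328 = -1.009328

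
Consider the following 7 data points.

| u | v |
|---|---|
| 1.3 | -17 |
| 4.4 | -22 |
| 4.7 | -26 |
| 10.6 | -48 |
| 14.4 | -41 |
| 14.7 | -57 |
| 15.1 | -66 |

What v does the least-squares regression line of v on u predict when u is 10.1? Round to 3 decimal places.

-41.912

n = 7, Σx = 65.2, Σy = -277, Σxy = -3174.8, Σx² = 806.96
Sxx = Σx² − (Σx)²/n = 806.96 − 607.291429 = 199.668571
Sxy = Σxy − (Σx)(Σy)/n = -3174.8 − (-2580.057143) = -594.742857
b = Sxy/Sxx = -594.742857/199.668571 = -2.978650
a = ȳ − b·x̄ = -39.571429 − (-2.978650)·9.314286 = -11.827428
ŷ(10.1) = a + b·10.1 = -11.827428 + (-2.978650)·10.1 = -41.911797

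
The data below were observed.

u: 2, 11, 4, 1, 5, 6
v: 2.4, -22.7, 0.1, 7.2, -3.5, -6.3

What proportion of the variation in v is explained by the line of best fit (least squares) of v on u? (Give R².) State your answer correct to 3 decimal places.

0.984

n = 6, Σx = 29, Σy = -22.8, Σxy = -292.6, Σx² = 203, Σy² = 624.84
Sxx = Σx² − (Σx)²/n = 203 − 140.166667 = 62.833333
Sxy = Σxy − (Σx)(Σy)/n = -292.6 − (-110.2) = -182.4
Syy = Σy² − (Σy)²/n = 624.84 − 86.64 = 538.2
R² = Sxy²/(Sxx·Syy) = (-182.4)²/(62.833333·538.2) = 0.983821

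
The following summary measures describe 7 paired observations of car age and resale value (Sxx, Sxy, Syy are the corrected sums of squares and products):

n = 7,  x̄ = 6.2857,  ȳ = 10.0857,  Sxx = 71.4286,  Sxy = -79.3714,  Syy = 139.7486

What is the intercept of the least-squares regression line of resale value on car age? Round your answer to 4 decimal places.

b = Sxy/Sxx = -79.3714/71.4286 = -1.111199
a = ȳ − b·x̄ = 10.0857 − (-1.111199)·6.2857 = 17.070365

17.0704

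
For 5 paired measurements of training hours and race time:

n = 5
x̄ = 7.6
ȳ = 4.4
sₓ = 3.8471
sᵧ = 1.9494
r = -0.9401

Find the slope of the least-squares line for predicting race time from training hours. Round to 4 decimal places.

-0.4764

b = r · sᵧ/sₓ = -0.9401 · 1.9494/3.8471 = -0.476367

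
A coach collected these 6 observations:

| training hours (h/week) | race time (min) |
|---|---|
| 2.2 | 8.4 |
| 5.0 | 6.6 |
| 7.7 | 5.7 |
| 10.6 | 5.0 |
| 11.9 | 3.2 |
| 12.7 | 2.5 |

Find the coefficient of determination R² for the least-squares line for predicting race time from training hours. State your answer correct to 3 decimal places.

0.946

n = 6, Σx = 50.1, Σy = 31.4, Σxy = 218.2, Σx² = 504.39, Σy² = 188.1
Sxx = Σx² − (Σx)²/n = 504.39 − 418.335 = 86.055
Sxy = Σxy − (Σx)(Σy)/n = 218.2 − 262.19 = -43.99
Syy = Σy² − (Σy)²/n = 188.1 − 164.326667 = 23.773333
R² = Sxy²/(Sxx·Syy) = (-43.99)²/(86.055·23.773333) = 0.945892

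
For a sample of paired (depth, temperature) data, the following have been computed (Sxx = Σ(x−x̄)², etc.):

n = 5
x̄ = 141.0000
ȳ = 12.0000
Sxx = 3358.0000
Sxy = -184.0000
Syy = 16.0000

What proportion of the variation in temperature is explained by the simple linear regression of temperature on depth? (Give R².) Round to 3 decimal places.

R² = Sxy²/(Sxx·Syy) = (-184)²/(3358·16) = 0.630137

0.630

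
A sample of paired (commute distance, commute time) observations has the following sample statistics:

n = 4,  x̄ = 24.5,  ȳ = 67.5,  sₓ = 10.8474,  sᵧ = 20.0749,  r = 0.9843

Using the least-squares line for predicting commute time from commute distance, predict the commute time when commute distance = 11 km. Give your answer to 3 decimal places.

42.908

b = r · sᵧ/sₓ = 0.9843 · 20.0749/10.8474 = 1.821609
a = ȳ − b·x̄ = 67.5 − 1.821609·24.5 = 22.870574
ŷ(11) = a + b·11 = 22.870574 + 1.821609·11 = 42.908275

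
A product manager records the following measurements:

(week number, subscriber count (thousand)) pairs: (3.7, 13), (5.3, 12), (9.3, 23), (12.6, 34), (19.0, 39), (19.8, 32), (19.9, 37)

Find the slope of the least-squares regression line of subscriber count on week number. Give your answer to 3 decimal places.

n = 7, Σx = 89.6, Σy = 190, Σxy = 2864.9, Σx² = 1436.08
Sxx = Σx² − (Σx)²/n = 1436.08 − 1146.88 = 289.2
Sxy = Σxy − (Σx)(Σy)/n = 2864.9 − 2432 = 432.9
b = Sxy/Sxx = 432.9/289.2 = 1.496888

1.497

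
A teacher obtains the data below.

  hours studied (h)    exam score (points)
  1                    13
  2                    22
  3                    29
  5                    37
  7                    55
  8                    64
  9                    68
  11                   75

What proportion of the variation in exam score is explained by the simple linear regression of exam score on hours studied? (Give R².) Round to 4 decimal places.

n = 8, Σx = 46, Σy = 363, Σxy = 2663, Σx² = 354, Σy² = 20233
Sxx = Σx² − (Σx)²/n = 354 − 264.5 = 89.5
Sxy = Σxy − (Σx)(Σy)/n = 2663 − 2087.25 = 575.75
Syy = Σy² − (Σy)²/n = 20233 − 16471.125 = 3761.875
R² = Sxy²/(Sxx·Syy) = (575.75)²/(89.5·3761.875) = 0.984556

0.9846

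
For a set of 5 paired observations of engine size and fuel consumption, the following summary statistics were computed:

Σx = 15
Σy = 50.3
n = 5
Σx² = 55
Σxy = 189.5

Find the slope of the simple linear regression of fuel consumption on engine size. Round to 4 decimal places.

3.8600

Sxx = Σx² − (Σx)²/n = 55 − 45 = 10
Sxy = Σxy − (Σx)(Σy)/n = 189.5 − 150.9 = 38.6
b = Sxy/Sxx = 38.6/10 = 3.86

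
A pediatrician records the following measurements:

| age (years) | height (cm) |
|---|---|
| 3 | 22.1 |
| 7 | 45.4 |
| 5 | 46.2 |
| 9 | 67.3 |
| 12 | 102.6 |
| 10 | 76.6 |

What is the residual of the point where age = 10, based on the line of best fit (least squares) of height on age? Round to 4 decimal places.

n = 6, Σx = 46, Σy = 360.2, Σxy = 3218, Σx² = 408
Sxx = Σx² − (Σx)²/n = 408 − 352.666667 = 55.333333
Sxy = Σxy − (Σx)(Σy)/n = 3218 − 2761.533333 = 456.466667
b = Sxy/Sxx = 456.466667/55.333333 = 8.249398
a = ȳ − b·x̄ = 60.033333 − 8.249398·7.666667 = -3.212048
ŷ(10) = -3.212048 + 8.249398·10 = 79.281928
residual = y − ŷ = 76.6 − 79.281928 = -2.681928

-2.6819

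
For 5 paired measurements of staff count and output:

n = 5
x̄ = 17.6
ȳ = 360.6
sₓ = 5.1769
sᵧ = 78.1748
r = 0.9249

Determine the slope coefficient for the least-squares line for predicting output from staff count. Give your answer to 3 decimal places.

13.967

b = r · sᵧ/sₓ = 0.9249 · 78.1748/5.1769 = 13.966635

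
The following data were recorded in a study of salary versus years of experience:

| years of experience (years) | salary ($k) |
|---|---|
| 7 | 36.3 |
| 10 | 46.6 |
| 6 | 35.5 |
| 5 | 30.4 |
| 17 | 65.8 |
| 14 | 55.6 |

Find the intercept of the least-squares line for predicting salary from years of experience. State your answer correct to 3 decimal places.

17.192

n = 6, Σx = 59, Σy = 270.2, Σxy = 2982.1, Σx² = 695
Sxx = Σx² − (Σx)²/n = 695 − 580.166667 = 114.833333
Sxy = Σxy − (Σx)(Σy)/n = 2982.1 − 2656.966667 = 325.133333
b = Sxy/Sxx = 325.133333/114.833333 = 2.831350
a = ȳ − b·x̄ = 45.033333 − 2.831350·9.833333 = 17.191727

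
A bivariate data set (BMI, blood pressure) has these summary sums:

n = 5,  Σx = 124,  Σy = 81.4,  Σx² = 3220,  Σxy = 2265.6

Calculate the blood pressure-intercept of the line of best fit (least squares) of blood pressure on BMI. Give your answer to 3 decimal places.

Sxx = Σx² − (Σx)²/n = 3220 − 3075.2 = 144.8
Sxy = Σxy − (Σx)(Σy)/n = 2265.6 − 2018.72 = 246.88
b = Sxy/Sxx = 246.88/144.8 = 1.704972
a = ȳ − b·x̄ = 16.28 − 1.704972·24.8 = -26.003315

-26.003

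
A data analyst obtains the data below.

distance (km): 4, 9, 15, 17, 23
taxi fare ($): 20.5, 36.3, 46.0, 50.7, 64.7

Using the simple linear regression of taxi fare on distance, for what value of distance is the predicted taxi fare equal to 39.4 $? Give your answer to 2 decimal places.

11.70

n = 5, Σx = 68, Σy = 218.2, Σxy = 3448.7, Σx² = 1140
Sxx = Σx² − (Σx)²/n = 1140 − 924.8 = 215.2
Sxy = Σxy − (Σx)(Σy)/n = 3448.7 − 2967.52 = 481.18
b = Sxy/Sxx = 481.18/215.2 = 2.235967
a = ȳ − b·x̄ = 43.64 − 2.235967·13.6 = 13.230855
Set a + b·x = 39.4: x = (39.4 − 13.230855) / 2.235967 = 11.703728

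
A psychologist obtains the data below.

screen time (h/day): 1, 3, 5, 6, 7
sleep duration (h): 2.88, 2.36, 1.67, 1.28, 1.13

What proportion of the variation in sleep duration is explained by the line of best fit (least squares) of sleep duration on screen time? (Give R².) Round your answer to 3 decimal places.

0.992

n = 5, Σx = 22, Σy = 9.32, Σxy = 33.9, Σx² = 120, Σy² = 19.5682
Sxx = Σx² − (Σx)²/n = 120 − 96.8 = 23.2
Sxy = Σxy − (Σx)(Σy)/n = 33.9 − 41.008 = -7.108
Syy = Σy² − (Σy)²/n = 19.5682 − 17.37248 = 2.19572
R² = Sxy²/(Sxx·Syy) = (-7.108)²/(23.2·2.19572) = 0.991813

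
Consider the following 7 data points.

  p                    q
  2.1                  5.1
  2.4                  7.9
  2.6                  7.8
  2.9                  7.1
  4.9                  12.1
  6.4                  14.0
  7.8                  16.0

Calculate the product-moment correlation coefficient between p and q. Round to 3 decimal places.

0.978

n = 7, Σx = 29.1, Σy = 70, Σxy = 344.23, Σx² = 151.15, Σy² = 798.08
Sxx = Σx² − (Σx)²/n = 151.15 − 120.972857 = 30.177143
Sxy = Σxy − (Σx)(Σy)/n = 344.23 − 291 = 53.23
Syy = Σy² − (Σy)²/n = 798.08 − 700 = 98.08
r = Sxy/√(Sxx·Syy) = 53.23/√(2959.774171) = 53.23/54.403807 = 0.978424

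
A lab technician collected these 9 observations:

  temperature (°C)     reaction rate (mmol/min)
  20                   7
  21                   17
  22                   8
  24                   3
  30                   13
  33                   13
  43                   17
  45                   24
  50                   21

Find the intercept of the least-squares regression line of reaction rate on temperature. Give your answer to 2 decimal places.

n = 9, Σx = 288, Σy = 123, Σxy = 4425, Σx² = 10264
Sxx = Σx² − (Σx)²/n = 10264 − 9216 = 1048
Sxy = Σxy − (Σx)(Σy)/n = 4425 − 3936 = 489
b = Sxy/Sxx = 489/1048 = 0.466603
a = ȳ − b·x̄ = 13.666667 − 0.466603·32 = -1.264631

-1.26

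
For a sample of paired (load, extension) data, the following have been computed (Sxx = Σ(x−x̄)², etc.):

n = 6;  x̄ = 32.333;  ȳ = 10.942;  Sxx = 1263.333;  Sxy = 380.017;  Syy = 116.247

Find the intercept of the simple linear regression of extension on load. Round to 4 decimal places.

1.2161

b = Sxy/Sxx = 380.017/1263.333 = 0.300805
a = ȳ − b·x̄ = 10.942 − 0.300805·32.333 = 1.216069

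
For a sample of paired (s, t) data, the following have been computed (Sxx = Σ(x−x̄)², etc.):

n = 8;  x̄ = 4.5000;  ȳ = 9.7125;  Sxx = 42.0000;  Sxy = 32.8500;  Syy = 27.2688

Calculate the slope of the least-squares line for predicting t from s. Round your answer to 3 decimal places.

b = Sxy/Sxx = 32.85/42 = 0.782143

0.782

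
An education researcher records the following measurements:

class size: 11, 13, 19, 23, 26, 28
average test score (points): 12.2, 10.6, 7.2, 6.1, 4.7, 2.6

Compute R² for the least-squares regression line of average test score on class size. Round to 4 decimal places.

n = 6, Σx = 120, Σy = 43.4, Σxy = 744.1, Σx² = 2640, Σy² = 379.1
Sxx = Σx² − (Σx)²/n = 2640 − 2400 = 240
Sxy = Σxy − (Σx)(Σy)/n = 744.1 − 868 = -123.9
Syy = Σy² − (Σy)²/n = 379.1 − 313.926667 = 65.173333
R² = Sxy²/(Sxx·Syy) = (-123.9)²/(240·65.173333) = 0.981435

0.9814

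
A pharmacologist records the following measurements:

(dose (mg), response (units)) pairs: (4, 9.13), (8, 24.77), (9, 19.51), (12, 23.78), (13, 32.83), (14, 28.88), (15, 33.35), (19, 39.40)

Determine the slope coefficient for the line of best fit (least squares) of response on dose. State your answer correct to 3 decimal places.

1.906

n = 8, Σx = 94, Σy = 211.65, Σxy = 2775.59, Σx² = 1256
Sxx = Σx² − (Σx)²/n = 1256 − 1104.5 = 151.5
Sxy = Σxy − (Σx)(Σy)/n = 2775.59 − 2486.8875 = 288.7025
b = Sxy/Sxx = 288.7025/151.5 = 1.905627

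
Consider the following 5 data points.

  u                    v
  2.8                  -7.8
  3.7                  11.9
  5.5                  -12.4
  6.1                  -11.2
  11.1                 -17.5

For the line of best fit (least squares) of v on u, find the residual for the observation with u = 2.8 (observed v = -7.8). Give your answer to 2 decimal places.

n = 5, Σx = 29.2, Σy = -37, Σxy = -308.58, Σx² = 212.2
Sxx = Σx² − (Σx)²/n = 212.2 − 170.528 = 41.672
Sxy = Σxy − (Σx)(Σy)/n = -308.58 − (-216.08) = -92.5
b = Sxy/Sxx = -92.5/41.672 = -2.219716
a = ȳ − b·x̄ = -7.4 − (-2.219716)·5.84 = 5.563141
ŷ(2.8) = 5.563141 + (-2.219716)·2.8 = -0.652064
residual = y − ŷ = -7.8 − (-0.652064) = -7.147936

-7.15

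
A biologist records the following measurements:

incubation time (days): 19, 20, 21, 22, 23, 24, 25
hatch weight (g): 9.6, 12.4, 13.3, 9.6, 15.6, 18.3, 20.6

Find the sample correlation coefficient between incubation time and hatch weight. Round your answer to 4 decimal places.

n = 7, Σx = 154, Σy = 99.4, Σxy = 2233.9, Σx² = 3416, Σy² = 1517.58
Sxx = Σx² − (Σx)²/n = 3416 − 3388 = 28
Sxy = Σxy − (Σx)(Σy)/n = 2233.9 − 2186.8 = 47.1
Syy = Σy² − (Σy)²/n = 1517.58 − 1411.48 = 106.1
r = Sxy/√(Sxx·Syy) = 47.1/√(2970.8) = 47.1/54.505046 = 0.864140

0.8641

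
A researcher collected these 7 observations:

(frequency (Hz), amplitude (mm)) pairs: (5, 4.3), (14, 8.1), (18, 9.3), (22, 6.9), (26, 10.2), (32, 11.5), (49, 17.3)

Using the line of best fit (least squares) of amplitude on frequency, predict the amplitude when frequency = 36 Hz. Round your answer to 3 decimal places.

n = 7, Σx = 166, Σy = 67.6, Σxy = 1935, Σx² = 5130
Sxx = Σx² − (Σx)²/n = 5130 − 3936.571429 = 1193.428571
Sxy = Σxy − (Σx)(Σy)/n = 1935 − 1603.085714 = 331.914286
b = Sxy/Sxx = 331.914286/1193.428571 = 0.278118
a = ȳ − b·x̄ = 9.657143 − 0.278118·23.714286 = 3.061767
ŷ(36) = a + b·36 = 3.061767 + 0.278118·36 = 13.074024

13.074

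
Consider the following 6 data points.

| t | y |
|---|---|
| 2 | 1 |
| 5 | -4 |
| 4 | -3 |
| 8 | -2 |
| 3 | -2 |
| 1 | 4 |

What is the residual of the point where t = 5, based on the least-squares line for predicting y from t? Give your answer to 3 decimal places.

n = 6, Σx = 23, Σy = -6, Σxy = -48, Σx² = 119
Sxx = Σx² − (Σx)²/n = 119 − 88.166667 = 30.833333
Sxy = Σxy − (Σx)(Σy)/n = -48 − (-23) = -25
b = Sxy/Sxx = -25/30.833333 = -0.810811
a = ȳ − b·x̄ = -1 − (-0.810811)·3.833333 = 2.108108
ŷ(5) = 2.108108 + (-0.810811)·5 = -1.945946
residual = y − ŷ = -4 − (-1.945946) = -2.054054

-2.054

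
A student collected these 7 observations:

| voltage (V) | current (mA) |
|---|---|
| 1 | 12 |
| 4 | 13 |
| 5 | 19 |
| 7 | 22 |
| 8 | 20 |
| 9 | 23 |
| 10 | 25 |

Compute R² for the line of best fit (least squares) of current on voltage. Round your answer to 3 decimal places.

0.882

n = 7, Σx = 44, Σy = 134, Σxy = 930, Σx² = 336, Σy² = 2712
Sxx = Σx² − (Σx)²/n = 336 − 276.571429 = 59.428571
Sxy = Σxy − (Σx)(Σy)/n = 930 − 842.285714 = 87.714286
Syy = Σy² − (Σy)²/n = 2712 − 2565.142857 = 146.857143
R² = Sxy²/(Sxx·Syy) = (87.714286)²/(59.428571·146.857143) = 0.881557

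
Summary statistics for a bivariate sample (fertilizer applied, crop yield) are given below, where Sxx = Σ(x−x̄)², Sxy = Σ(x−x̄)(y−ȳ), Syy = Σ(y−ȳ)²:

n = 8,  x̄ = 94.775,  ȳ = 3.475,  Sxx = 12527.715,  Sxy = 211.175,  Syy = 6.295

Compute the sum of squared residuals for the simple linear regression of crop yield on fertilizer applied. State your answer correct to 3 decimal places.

b = Sxy/Sxx = 211.175/12527.715 = 0.016857
SSE = Syy − b·Sxy = 6.295 − 0.016857·211.175 = 2.735302

2.735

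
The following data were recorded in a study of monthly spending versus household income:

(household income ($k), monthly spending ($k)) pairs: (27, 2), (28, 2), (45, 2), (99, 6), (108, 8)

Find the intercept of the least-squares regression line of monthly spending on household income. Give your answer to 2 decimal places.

-0.29

n = 5, Σx = 307, Σy = 20, Σxy = 1658, Σx² = 25003
Sxx = Σx² − (Σx)²/n = 25003 − 18849.8 = 6153.2
Sxy = Σxy − (Σx)(Σy)/n = 1658 − 1228 = 430
b = Sxy/Sxx = 430/6153.2 = 0.069882
a = ȳ − b·x̄ = 4 − 0.069882·61.4 = -0.290776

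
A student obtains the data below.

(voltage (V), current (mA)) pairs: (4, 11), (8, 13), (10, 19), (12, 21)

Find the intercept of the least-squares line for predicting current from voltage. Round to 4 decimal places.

n = 4, Σx = 34, Σy = 64, Σxy = 590, Σx² = 324
Sxx = Σx² − (Σx)²/n = 324 − 289 = 35
Sxy = Σxy − (Σx)(Σy)/n = 590 − 544 = 46
b = Sxy/Sxx = 46/35 = 1.314286
a = ȳ − b·x̄ = 16 − 1.314286·8.5 = 4.828571

4.8286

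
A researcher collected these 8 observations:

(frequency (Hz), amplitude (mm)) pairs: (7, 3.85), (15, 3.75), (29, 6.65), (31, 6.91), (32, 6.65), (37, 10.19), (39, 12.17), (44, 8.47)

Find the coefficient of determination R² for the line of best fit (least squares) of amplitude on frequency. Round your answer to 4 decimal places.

n = 8, Σx = 234, Σy = 58.64, Σxy = 1927.4, Σx² = 7926, Σy² = 488.764
Sxx = Σx² − (Σx)²/n = 7926 − 6844.5 = 1081.5
Sxy = Σxy − (Σx)(Σy)/n = 1927.4 − 1715.22 = 212.18
Syy = Σy² − (Σy)²/n = 488.764 − 429.8312 = 58.9328
R² = Sxy²/(Sxx·Syy) = (212.18)²/(1081.5·58.9328) = 0.706359

0.7064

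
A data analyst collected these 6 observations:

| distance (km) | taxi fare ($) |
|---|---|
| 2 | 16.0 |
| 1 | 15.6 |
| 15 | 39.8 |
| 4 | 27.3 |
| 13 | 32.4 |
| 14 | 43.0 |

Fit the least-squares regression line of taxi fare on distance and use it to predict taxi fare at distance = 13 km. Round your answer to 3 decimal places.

37.159

n = 6, Σx = 49, Σy = 174.1, Σxy = 1777, Σx² = 611
Sxx = Σx² − (Σx)²/n = 611 − 400.166667 = 210.833333
Sxy = Σxy − (Σx)(Σy)/n = 1777 − 1421.816667 = 355.183333
b = Sxy/Sxx = 355.183333/210.833333 = 1.684664
a = ȳ − b·x̄ = 29.016667 − 1.684664·8.166667 = 15.258577
ŷ(13) = a + b·13 = 15.258577 + 1.684664·13 = 37.159209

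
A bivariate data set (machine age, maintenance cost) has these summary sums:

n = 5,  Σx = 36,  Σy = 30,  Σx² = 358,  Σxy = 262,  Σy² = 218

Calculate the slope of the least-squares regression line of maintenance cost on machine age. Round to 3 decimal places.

Sxx = Σx² − (Σx)²/n = 358 − 259.2 = 98.8
Sxy = Σxy − (Σx)(Σy)/n = 262 − 216 = 46
b = Sxy/Sxx = 46/98.8 = 0.465587

0.466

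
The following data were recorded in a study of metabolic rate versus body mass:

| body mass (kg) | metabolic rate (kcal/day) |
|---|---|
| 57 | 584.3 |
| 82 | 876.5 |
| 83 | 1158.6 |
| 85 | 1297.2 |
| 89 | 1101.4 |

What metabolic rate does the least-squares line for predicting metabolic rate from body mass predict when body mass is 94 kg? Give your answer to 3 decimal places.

n = 5, Σx = 396, Σy = 5018, Σxy = 409628.5, Σx² = 32008
Sxx = Σx² − (Σx)²/n = 32008 − 31363.2 = 644.8
Sxy = Σxy − (Σx)(Σy)/n = 409628.5 − 397425.6 = 12202.9
b = Sxy/Sxx = 12202.9/644.8 = 18.925093
a = ȳ − b·x̄ = 1003.6 − 18.925093·79.2 = -495.267370
ŷ(94) = a + b·94 = -495.267370 + 18.925093·94 = 1283.691377

1283.691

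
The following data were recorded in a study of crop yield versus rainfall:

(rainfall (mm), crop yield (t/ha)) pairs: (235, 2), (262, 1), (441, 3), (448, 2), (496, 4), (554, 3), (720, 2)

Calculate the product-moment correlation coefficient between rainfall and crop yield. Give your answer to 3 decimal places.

0.381

n = 7, Σx = 3156, Σy = 17, Σxy = 8037, Σx² = 1590386, Σy² = 47
Sxx = Σx² − (Σx)²/n = 1590386 − 1422905.142857 = 167480.857143
Sxy = Σxy − (Σx)(Σy)/n = 8037 − 7664.571429 = 372.428571
Syy = Σy² − (Σy)²/n = 47 − 41.285714 = 5.714286
r = Sxy/√(Sxx·Syy) = 372.428571/√(957033.469388) = 372.428571/978.280874 = 0.380697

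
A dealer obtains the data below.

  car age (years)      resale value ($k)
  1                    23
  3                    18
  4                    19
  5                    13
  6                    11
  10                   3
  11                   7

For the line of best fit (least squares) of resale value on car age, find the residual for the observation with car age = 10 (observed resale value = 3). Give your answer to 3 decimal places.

n = 7, Σx = 40, Σy = 94, Σxy = 391, Σx² = 308
Sxx = Σx² − (Σx)²/n = 308 − 228.571429 = 79.428571
Sxy = Σxy − (Σx)(Σy)/n = 391 − 537.142857 = -146.142857
b = Sxy/Sxx = -146.142857/79.428571 = -1.839928
a = ȳ − b·x̄ = 13.428571 − (-1.839928)·5.714286 = 23.942446
ŷ(10) = 23.942446 + (-1.839928)·10 = 5.543165
residual = y − ŷ = 3 − 5.543165 = -2.543165

-2.543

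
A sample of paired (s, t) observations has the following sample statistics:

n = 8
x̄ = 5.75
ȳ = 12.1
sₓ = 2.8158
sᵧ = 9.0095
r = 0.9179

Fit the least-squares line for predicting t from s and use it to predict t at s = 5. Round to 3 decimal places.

b = r · sᵧ/sₓ = 0.9179 · 9.0095/2.8158 = 2.936934
a = ȳ − b·x̄ = 12.1 − 2.936934·5.75 = -4.787373
ŷ(5) = a + b·5 = -4.787373 + 2.936934·5 = 9.897299

9.897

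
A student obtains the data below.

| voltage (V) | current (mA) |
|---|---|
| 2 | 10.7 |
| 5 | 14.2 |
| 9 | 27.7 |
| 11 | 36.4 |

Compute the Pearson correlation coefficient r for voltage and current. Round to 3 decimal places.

n = 4, Σx = 27, Σy = 89, Σxy = 742.1, Σx² = 231, Σy² = 2408.38
Sxx = Σx² − (Σx)²/n = 231 − 182.25 = 48.75
Sxy = Σxy − (Σx)(Σy)/n = 742.1 − 600.75 = 141.35
Syy = Σy² − (Σy)²/n = 2408.38 − 1980.25 = 428.13
r = Sxy/√(Sxx·Syy) = 141.35/√(20871.3375) = 141.35/144.469158 = 0.978410

0.978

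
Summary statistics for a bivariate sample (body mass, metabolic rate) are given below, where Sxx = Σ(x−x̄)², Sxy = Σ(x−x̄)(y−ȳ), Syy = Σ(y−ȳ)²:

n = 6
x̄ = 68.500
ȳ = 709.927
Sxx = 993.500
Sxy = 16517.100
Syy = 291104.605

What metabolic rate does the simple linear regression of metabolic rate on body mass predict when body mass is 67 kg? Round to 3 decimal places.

684.989

b = Sxy/Sxx = 16517.1/993.5 = 16.625164
a = ȳ − b·x̄ = 709.927 − 16.625164·68.5 = -428.896704
ŷ(67) = a + b·67 = -428.896704 + 16.625164·67 = 684.989255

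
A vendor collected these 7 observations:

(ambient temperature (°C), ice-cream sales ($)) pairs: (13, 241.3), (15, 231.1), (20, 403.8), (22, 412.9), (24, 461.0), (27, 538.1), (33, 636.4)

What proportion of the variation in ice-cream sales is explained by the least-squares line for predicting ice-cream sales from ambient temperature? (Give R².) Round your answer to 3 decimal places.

n = 7, Σx = 154, Σy = 2924.6, Σxy = 70357.1, Σx² = 3672, Σy² = 1352251.32
Sxx = Σx² − (Σx)²/n = 3672 − 3388 = 284
Sxy = Σxy − (Σx)(Σy)/n = 70357.1 − 64341.2 = 6015.9
Syy = Σy² − (Σy)²/n = 1352251.32 − 1221897.88 = 130353.44
R² = Sxy²/(Sxx·Syy) = (6015.9)²/(284·130353.44) = 0.977598

0.978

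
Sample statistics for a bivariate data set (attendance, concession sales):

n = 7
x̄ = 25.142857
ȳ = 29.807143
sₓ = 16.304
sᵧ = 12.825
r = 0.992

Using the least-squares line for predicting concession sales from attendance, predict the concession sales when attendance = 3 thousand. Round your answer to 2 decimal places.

12.53

b = r · sᵧ/sₓ = 0.992 · 12.825/16.304 = 0.780324
a = ȳ − b·x̄ = 29.807143 − 0.780324·25.142857 = 10.187572
ŷ(3) = a + b·3 = 10.187572 + 0.780324·3 = 12.528544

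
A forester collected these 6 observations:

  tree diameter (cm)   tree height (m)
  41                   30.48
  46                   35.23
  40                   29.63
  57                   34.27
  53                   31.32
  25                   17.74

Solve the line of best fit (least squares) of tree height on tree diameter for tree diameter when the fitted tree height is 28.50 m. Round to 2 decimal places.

n = 6, Σx = 262, Σy = 178.67, Σxy = 8112.31, Σx² = 12080
Sxx = Σx² − (Σx)²/n = 12080 − 11440.666667 = 639.333333
Sxy = Σxy − (Σx)(Σy)/n = 8112.31 − 7801.923333 = 310.386667
b = Sxy/Sxx = 310.386667/639.333333 = 0.485485
a = ȳ − b·x̄ = 29.778333 − 0.485485·43.666667 = 8.578827
Set a + b·x = 28.50: x = (28.50 − 8.578827) / 0.485485 = 41.033560

41.03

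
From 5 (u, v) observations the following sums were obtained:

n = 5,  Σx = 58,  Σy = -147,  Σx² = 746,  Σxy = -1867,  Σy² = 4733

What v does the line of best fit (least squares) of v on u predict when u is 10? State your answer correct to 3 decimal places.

Sxx = Σx² − (Σx)²/n = 746 − 672.8 = 73.2
Sxy = Σxy − (Σx)(Σy)/n = -1867 − (-1705.2) = -161.8
b = Sxy/Sxx = -161.8/73.2 = -2.210383
a = ȳ − b·x̄ = -29.4 − (-2.210383)·11.6 = -3.759563
ŷ(10) = a + b·10 = -3.759563 + (-2.210383)·10 = -25.863388

-25.863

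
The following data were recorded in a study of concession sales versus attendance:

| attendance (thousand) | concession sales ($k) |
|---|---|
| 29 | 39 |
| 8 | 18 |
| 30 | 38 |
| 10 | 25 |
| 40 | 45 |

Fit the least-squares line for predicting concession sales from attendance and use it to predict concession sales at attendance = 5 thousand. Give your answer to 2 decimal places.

18.51

n = 5, Σx = 117, Σy = 165, Σxy = 4465, Σx² = 3505
Sxx = Σx² − (Σx)²/n = 3505 − 2737.8 = 767.2
Sxy = Σxy − (Σx)(Σy)/n = 4465 − 3861 = 604
b = Sxy/Sxx = 604/767.2 = 0.787278
a = ȳ − b·x̄ = 33 − 0.787278·23.4 = 14.577685
ŷ(5) = a + b·5 = 14.577685 + 0.787278·5 = 18.514077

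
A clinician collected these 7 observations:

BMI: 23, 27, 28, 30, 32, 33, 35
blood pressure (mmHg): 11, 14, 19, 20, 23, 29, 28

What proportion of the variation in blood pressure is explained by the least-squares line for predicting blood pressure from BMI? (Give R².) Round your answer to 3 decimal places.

n = 7, Σx = 208, Σy = 144, Σxy = 4436, Σx² = 6280, Σy² = 3232
Sxx = Σx² − (Σx)²/n = 6280 − 6180.571429 = 99.428571
Sxy = Σxy − (Σx)(Σy)/n = 4436 − 4278.857143 = 157.142857
Syy = Σy² − (Σy)²/n = 3232 − 2962.285714 = 269.714286
R² = Sxy²/(Sxx·Syy) = (157.142857)²/(99.428571·269.714286) = 0.920819

0.921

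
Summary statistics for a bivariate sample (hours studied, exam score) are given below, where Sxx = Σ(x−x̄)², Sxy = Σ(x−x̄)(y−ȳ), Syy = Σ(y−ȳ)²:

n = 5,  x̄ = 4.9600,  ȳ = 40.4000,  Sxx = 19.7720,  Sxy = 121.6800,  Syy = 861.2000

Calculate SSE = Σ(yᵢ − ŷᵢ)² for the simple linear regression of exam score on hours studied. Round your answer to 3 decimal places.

112.362

b = Sxy/Sxx = 121.68/19.772 = 6.154157
SSE = Syy − b·Sxy = 861.2 − 6.154157·121.68 = 112.362128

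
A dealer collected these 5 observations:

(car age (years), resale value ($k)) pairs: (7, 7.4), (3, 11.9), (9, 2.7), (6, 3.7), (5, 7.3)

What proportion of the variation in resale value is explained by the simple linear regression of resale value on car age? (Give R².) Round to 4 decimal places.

0.7156

n = 5, Σx = 30, Σy = 33, Σxy = 170.5, Σx² = 200, Σy² = 270.64
Sxx = Σx² − (Σx)²/n = 200 − 180 = 20
Sxy = Σxy − (Σx)(Σy)/n = 170.5 − 198 = -27.5
Syy = Σy² − (Σy)²/n = 270.64 − 217.8 = 52.84
R² = Sxy²/(Sxx·Syy) = (-27.5)²/(20·52.84) = 0.715604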